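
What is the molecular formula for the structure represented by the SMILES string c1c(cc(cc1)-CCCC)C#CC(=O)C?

Heavy atoms from the SMILES: 14 C, 1 O.
Implicit hydrogens by atom environment:
  4 × C (aromatic): 1 H each → 4
  3 × C: 2 H each → 6
  3 × C: no H
  2 × C: 3 H each → 6
  2 × C (aromatic): no H
  1 × O: no H
  Total hydrogens = 16.
Molecular formula: C14H16O

C14H16O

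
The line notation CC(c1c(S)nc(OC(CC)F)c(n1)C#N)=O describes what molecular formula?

Heavy atoms from the SMILES: 10 C, 1 F, 3 N, 2 O, 1 S.
Implicit hydrogens by atom environment:
  4 × C (aromatic): no H
  2 × C: 3 H each → 6
  2 × C: no H
  2 × N (aromatic): no H
  2 × O: no H
  1 × C: 2 H
  1 × C: 1 H
  1 × F: no H
  1 × N: no H
  1 × S: 1 H
  Total hydrogens = 10.
Molecular formula: C10H10FN3O2S

C10H10FN3O2S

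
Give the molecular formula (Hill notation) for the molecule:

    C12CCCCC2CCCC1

C10H18

Heavy atoms from the SMILES: 10 C.
Implicit hydrogens by atom environment:
  8 × C: 2 H each → 16
  2 × C: 1 H each → 2
  Total hydrogens = 18.
Molecular formula: C10H18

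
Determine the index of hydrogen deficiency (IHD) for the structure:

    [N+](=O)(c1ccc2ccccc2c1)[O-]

8

Molecular formula from the SMILES: C10H7NO2.
DoU = (2C + 2 + N − H − X)/2 = (2·10 + 2 + 1 − 7 − 0)/2 = 16/2 = 8.
(Structurally: 2 ring(s) + 6 π bond(s) = 8.)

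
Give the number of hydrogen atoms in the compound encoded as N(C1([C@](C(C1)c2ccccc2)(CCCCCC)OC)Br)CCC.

Hydrogens are implicit in SMILES; fill each atom to its normal valence:
  8 × C: 2 H each → 16
  5 × C (aromatic): 1 H each → 5
  3 × C: 3 H each → 9
  2 × C: no H
  1 × Br: no H
  1 × C: 1 H
  1 × C (aromatic): no H
  1 × N: 1 H
  1 × O: no H
  Total hydrogens = 32.

32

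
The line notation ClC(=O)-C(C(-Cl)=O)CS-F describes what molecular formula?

C4H3Cl2FO2S

Heavy atoms from the SMILES: 4 C, 2 Cl, 1 F, 2 O, 1 S.
Implicit hydrogens by atom environment:
  2 × C: no H
  2 × Cl: no H
  2 × O: no H
  1 × C: 2 H
  1 × C: 1 H
  1 × F: no H
  1 × S: no H
  Total hydrogens = 3.
Molecular formula: C4H3Cl2FO2S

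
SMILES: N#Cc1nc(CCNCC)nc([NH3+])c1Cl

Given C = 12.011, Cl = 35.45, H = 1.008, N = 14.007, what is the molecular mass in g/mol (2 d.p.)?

Molecular formula: C9H13ClN5+.
M = 9×12.011 + 1×35.45 + 13×1.008 + 5×14.007 = 226.69 g/mol.

226.69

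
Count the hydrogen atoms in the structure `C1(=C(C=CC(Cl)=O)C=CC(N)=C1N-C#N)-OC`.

Hydrogens are implicit in SMILES; fill each atom to its normal valence:
  4 × C (aromatic): no H
  2 × C (aromatic): 1 H each → 2
  2 × C: 1 H each → 2
  2 × C: no H
  2 × O: no H
  1 × C: 3 H
  1 × Cl: no H
  1 × N: 2 H
  1 × N: 1 H
  1 × N: no H
  Total hydrogens = 10.

10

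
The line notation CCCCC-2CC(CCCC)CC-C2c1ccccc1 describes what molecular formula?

Heavy atoms from the SMILES: 20 C.
Implicit hydrogens by atom environment:
  9 × C: 2 H each → 18
  5 × C (aromatic): 1 H each → 5
  3 × C: 1 H each → 3
  2 × C: 3 H each → 6
  1 × C (aromatic): no H
  Total hydrogens = 32.
Molecular formula: C20H32

C20H32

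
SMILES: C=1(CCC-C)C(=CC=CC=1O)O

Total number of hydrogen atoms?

14

Hydrogens are implicit in SMILES; fill each atom to its normal valence:
  3 × C: 2 H each → 6
  3 × C (aromatic): 1 H each → 3
  3 × C (aromatic): no H
  2 × O: 1 H each → 2
  1 × C: 3 H
  Total hydrogens = 14.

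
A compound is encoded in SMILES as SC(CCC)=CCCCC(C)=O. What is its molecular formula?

Heavy atoms from the SMILES: 10 C, 1 O, 1 S.
Implicit hydrogens by atom environment:
  5 × C: 2 H each → 10
  2 × C: 3 H each → 6
  2 × C: no H
  1 × C: 1 H
  1 × O: no H
  1 × S: 1 H
  Total hydrogens = 18.
Molecular formula: C10H18OS

C10H18OS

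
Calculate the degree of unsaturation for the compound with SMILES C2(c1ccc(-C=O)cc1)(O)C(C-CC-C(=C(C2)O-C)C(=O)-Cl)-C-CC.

Molecular formula from the SMILES: C20H25ClO4.
DoU = (2C + 2 + N − H − X)/2 = (2·20 + 2 + 0 − 25 − 1)/2 = 16/2 = 8.
(Structurally: 2 ring(s) + 6 π bond(s) = 8.)

8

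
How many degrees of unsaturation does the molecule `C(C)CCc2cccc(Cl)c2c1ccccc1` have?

Molecular formula from the SMILES: C16H17Cl.
DoU = (2C + 2 + N − H − X)/2 = (2·16 + 2 + 0 − 17 − 1)/2 = 16/2 = 8.
(Structurally: 2 ring(s) + 6 π bond(s) = 8.)

8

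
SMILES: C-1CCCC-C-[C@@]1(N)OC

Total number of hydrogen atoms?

17

Hydrogens are implicit in SMILES; fill each atom to its normal valence:
  6 × C: 2 H each → 12
  1 × C: 3 H
  1 × C: no H
  1 × N: 2 H
  1 × O: no H
  Total hydrogens = 17.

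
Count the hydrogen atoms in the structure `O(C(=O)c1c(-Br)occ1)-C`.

5

Hydrogens are implicit in SMILES; fill each atom to its normal valence:
  2 × C (aromatic): 1 H each → 2
  2 × C (aromatic): no H
  2 × O: no H
  1 × Br: no H
  1 × C: 3 H
  1 × C: no H
  1 × O (aromatic): no H
  Total hydrogens = 5.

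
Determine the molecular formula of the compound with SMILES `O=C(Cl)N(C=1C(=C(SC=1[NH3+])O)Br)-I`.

Heavy atoms from the SMILES: 1 Br, 5 C, 1 Cl, 1 I, 2 N, 2 O, 1 S.
Implicit hydrogens by atom environment:
  4 × C (aromatic): no H
  1 × Br: no H
  1 × C: no H
  1 × Cl: no H
  1 × I: no H
  1 × N (charge +1): 3 H
  1 × N: no H
  1 × O: 1 H
  1 × O: no H
  1 × S (aromatic): no H
  Total hydrogens = 4.
Net charge +1.
Molecular formula: C5H4BrClIN2O2S+

C5H4BrClIN2O2S+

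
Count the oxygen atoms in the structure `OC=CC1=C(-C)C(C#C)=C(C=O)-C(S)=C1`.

2

The symbol for oxygen appears 2 times in the SMILES.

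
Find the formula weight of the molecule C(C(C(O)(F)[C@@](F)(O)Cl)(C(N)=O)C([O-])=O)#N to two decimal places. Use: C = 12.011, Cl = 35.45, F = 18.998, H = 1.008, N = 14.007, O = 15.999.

257.55

Molecular formula: C6H4ClF2N2O5-.
M = 6×12.011 + 1×35.45 + 2×18.998 + 4×1.008 + 2×14.007 + 5×15.999 = 257.55 g/mol.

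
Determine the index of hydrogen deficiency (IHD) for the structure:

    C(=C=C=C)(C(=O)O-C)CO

Molecular formula from the SMILES: C7H8O3.
DoU = (2C + 2 + N − H − X)/2 = (2·7 + 2 + 0 − 8 − 0)/2 = 8/2 = 4.
(Structurally: 0 ring(s) + 4 π bond(s) = 4.)

4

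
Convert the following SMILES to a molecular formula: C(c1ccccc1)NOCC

C9H13NO

Heavy atoms from the SMILES: 9 C, 1 N, 1 O.
Implicit hydrogens by atom environment:
  5 × C (aromatic): 1 H each → 5
  2 × C: 2 H each → 4
  1 × C: 3 H
  1 × C (aromatic): no H
  1 × N: 1 H
  1 × O: no H
  Total hydrogens = 13.
Molecular formula: C9H13NO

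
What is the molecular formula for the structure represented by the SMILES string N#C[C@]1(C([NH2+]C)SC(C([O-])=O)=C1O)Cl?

Heavy atoms from the SMILES: 7 C, 1 Cl, 2 N, 3 O, 1 S.
Implicit hydrogens by atom environment:
  5 × C: no H
  1 × C: 3 H
  1 × C: 1 H
  1 × Cl: no H
  1 × N (charge +1): 2 H
  1 × N: no H
  1 × O: 1 H
  1 × O: no H
  1 × O (charge -1): no H
  1 × S: no H
  Total hydrogens = 7.
Molecular formula: C7H7ClN2O3S

C7H7ClN2O3S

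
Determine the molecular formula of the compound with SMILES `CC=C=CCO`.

C5H8O

Heavy atoms from the SMILES: 5 C, 1 O.
Implicit hydrogens by atom environment:
  2 × C: 1 H each → 2
  1 × C: 3 H
  1 × C: 2 H
  1 × C: no H
  1 × O: 1 H
  Total hydrogens = 8.
Molecular formula: C5H8O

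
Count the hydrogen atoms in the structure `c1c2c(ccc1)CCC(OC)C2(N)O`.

15

Hydrogens are implicit in SMILES; fill each atom to its normal valence:
  4 × C (aromatic): 1 H each → 4
  2 × C: 2 H each → 4
  2 × C (aromatic): no H
  1 × C: 3 H
  1 × C: 1 H
  1 × C: no H
  1 × N: 2 H
  1 × O: 1 H
  1 × O: no H
  Total hydrogens = 15.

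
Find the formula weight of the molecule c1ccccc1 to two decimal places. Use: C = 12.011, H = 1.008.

Molecular formula: C6H6.
M = 6×12.011 + 6×1.008 = 78.11 g/mol.

78.11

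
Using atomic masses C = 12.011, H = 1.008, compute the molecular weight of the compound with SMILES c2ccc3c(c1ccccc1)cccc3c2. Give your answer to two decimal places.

204.27

Molecular formula: C16H12.
M = 16×12.011 + 12×1.008 = 204.27 g/mol.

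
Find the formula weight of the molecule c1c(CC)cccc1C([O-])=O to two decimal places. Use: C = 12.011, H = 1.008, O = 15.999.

Molecular formula: C9H9O2-.
M = 9×12.011 + 9×1.008 + 2×15.999 = 149.17 g/mol.

149.17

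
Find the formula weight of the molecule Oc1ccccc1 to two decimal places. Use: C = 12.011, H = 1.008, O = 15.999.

Molecular formula: C6H6O.
M = 6×12.011 + 6×1.008 + 1×15.999 = 94.11 g/mol.

94.11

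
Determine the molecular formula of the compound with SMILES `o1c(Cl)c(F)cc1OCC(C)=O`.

Heavy atoms from the SMILES: 7 C, 1 Cl, 1 F, 3 O.
Implicit hydrogens by atom environment:
  3 × C (aromatic): no H
  2 × O: no H
  1 × C: 3 H
  1 × C: 2 H
  1 × C (aromatic): 1 H
  1 × C: no H
  1 × Cl: no H
  1 × F: no H
  1 × O (aromatic): no H
  Total hydrogens = 6.
Molecular formula: C7H6ClFO3

C7H6ClFO3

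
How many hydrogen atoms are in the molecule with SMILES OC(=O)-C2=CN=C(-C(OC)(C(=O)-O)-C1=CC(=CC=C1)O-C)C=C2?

Hydrogens are implicit in SMILES; fill each atom to its normal valence:
  7 × C (aromatic): 1 H each → 7
  4 × C (aromatic): no H
  4 × O: no H
  3 × C: no H
  2 × C: 3 H each → 6
  2 × O: 1 H each → 2
  1 × N (aromatic): no H
  Total hydrogens = 15.

15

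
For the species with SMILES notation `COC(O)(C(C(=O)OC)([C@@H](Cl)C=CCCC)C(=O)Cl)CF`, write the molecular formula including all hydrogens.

Heavy atoms from the SMILES: 13 C, 2 Cl, 1 F, 5 O.
Implicit hydrogens by atom environment:
  4 × C: no H
  4 × O: no H
  3 × C: 3 H each → 9
  3 × C: 2 H each → 6
  3 × C: 1 H each → 3
  2 × Cl: no H
  1 × F: no H
  1 × O: 1 H
  Total hydrogens = 19.
Molecular formula: C13H19Cl2FO5

C13H19Cl2FO5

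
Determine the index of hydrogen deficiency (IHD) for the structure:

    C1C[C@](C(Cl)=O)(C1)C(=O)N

3

Molecular formula from the SMILES: C6H8ClNO2.
DoU = (2C + 2 + N − H − X)/2 = (2·6 + 2 + 1 − 8 − 1)/2 = 6/2 = 3.
(Structurally: 1 ring(s) + 2 π bond(s) = 3.)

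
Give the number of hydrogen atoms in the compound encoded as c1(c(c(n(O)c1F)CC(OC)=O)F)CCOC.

Hydrogens are implicit in SMILES; fill each atom to its normal valence:
  4 × C (aromatic): no H
  3 × C: 2 H each → 6
  3 × O: no H
  2 × C: 3 H each → 6
  2 × F: no H
  1 × C: no H
  1 × N (aromatic): no H
  1 × O: 1 H
  Total hydrogens = 13.

13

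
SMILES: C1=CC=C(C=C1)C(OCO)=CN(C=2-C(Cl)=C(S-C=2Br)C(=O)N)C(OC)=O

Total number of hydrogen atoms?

Hydrogens are implicit in SMILES; fill each atom to its normal valence:
  5 × C (aromatic): 1 H each → 5
  5 × C (aromatic): no H
  4 × O: no H
  3 × C: no H
  1 × Br: no H
  1 × C: 3 H
  1 × C: 2 H
  1 × C: 1 H
  1 × Cl: no H
  1 × N: 2 H
  1 × N: no H
  1 × O: 1 H
  1 × S (aromatic): no H
  Total hydrogens = 14.

14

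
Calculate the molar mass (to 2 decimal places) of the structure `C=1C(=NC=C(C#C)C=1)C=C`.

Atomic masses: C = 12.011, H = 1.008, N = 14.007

Molecular formula: C9H7N.
M = 9×12.011 + 7×1.008 + 1×14.007 = 129.16 g/mol.

129.16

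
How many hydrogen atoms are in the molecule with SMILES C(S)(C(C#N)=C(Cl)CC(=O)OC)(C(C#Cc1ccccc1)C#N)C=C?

Hydrogens are implicit in SMILES; fill each atom to its normal valence:
  8 × C: no H
  5 × C (aromatic): 1 H each → 5
  2 × C: 2 H each → 4
  2 × C: 1 H each → 2
  2 × N: no H
  2 × O: no H
  1 × C: 3 H
  1 × C (aromatic): no H
  1 × Cl: no H
  1 × S: 1 H
  Total hydrogens = 15.

15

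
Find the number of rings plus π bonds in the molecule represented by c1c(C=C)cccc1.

Molecular formula from the SMILES: C8H8.
DoU = (2C + 2 + N − H − X)/2 = (2·8 + 2 + 0 − 8 − 0)/2 = 10/2 = 5.
(Structurally: 1 ring(s) + 4 π bond(s) = 5.)

5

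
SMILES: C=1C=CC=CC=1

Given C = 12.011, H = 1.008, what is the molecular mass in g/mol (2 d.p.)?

Molecular formula: C6H6.
M = 6×12.011 + 6×1.008 = 78.11 g/mol.

78.11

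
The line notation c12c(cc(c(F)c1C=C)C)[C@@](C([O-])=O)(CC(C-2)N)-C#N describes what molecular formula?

Heavy atoms from the SMILES: 15 C, 1 F, 2 N, 2 O.
Implicit hydrogens by atom environment:
  5 × C (aromatic): no H
  3 × C: 2 H each → 6
  3 × C: no H
  2 × C: 1 H each → 2
  1 × C: 3 H
  1 × C (aromatic): 1 H
  1 × F: no H
  1 × N: 2 H
  1 × N: no H
  1 × O: no H
  1 × O (charge -1): no H
  Total hydrogens = 14.
Net charge -1.
Molecular formula: C15H14FN2O2-

C15H14FN2O2-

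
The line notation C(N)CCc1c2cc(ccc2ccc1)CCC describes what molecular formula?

C16H21N

Heavy atoms from the SMILES: 16 C, 1 N.
Implicit hydrogens by atom environment:
  6 × C (aromatic): 1 H each → 6
  5 × C: 2 H each → 10
  4 × C (aromatic): no H
  1 × C: 3 H
  1 × N: 2 H
  Total hydrogens = 21.
Molecular formula: C16H21N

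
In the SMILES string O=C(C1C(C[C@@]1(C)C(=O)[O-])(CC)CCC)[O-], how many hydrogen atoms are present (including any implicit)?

Hydrogens are implicit in SMILES; fill each atom to its normal valence:
  4 × C: 2 H each → 8
  4 × C: no H
  3 × C: 3 H each → 9
  2 × O: no H
  2 × O (charge -1): no H
  1 × C: 1 H
  Total hydrogens = 18.

18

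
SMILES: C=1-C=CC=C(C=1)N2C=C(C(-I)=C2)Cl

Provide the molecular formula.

C10H7ClIN

Heavy atoms from the SMILES: 10 C, 1 Cl, 1 I, 1 N.
Implicit hydrogens by atom environment:
  7 × C (aromatic): 1 H each → 7
  3 × C (aromatic): no H
  1 × Cl: no H
  1 × I: no H
  1 × N (aromatic): no H
  Total hydrogens = 7.
Molecular formula: C10H7ClIN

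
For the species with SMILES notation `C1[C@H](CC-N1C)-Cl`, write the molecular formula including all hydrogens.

Heavy atoms from the SMILES: 5 C, 1 Cl, 1 N.
Implicit hydrogens by atom environment:
  3 × C: 2 H each → 6
  1 × C: 3 H
  1 × C: 1 H
  1 × Cl: no H
  1 × N: no H
  Total hydrogens = 10.
Molecular formula: C5H10ClN

C5H10ClN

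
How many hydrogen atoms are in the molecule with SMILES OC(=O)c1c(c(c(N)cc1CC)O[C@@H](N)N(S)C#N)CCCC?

Hydrogens are implicit in SMILES; fill each atom to its normal valence:
  5 × C (aromatic): no H
  4 × C: 2 H each → 8
  2 × C: 3 H each → 6
  2 × C: no H
  2 × N: 2 H each → 4
  2 × N: no H
  2 × O: no H
  1 × C (aromatic): 1 H
  1 × C: 1 H
  1 × O: 1 H
  1 × S: 1 H
  Total hydrogens = 22.

22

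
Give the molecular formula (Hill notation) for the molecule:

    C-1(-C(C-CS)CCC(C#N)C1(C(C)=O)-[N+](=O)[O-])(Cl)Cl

Heavy atoms from the SMILES: 11 C, 2 Cl, 2 N, 3 O, 1 S.
Implicit hydrogens by atom environment:
  4 × C: 2 H each → 8
  4 × C: no H
  2 × C: 1 H each → 2
  2 × Cl: no H
  2 × O: no H
  1 × C: 3 H
  1 × N: no H
  1 × N (charge +1): no H
  1 × O (charge -1): no H
  1 × S: 1 H
  Total hydrogens = 14.
Molecular formula: C11H14Cl2N2O3S

C11H14Cl2N2O3S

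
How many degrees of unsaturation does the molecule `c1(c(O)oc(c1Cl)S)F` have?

3

Molecular formula from the SMILES: C4H2ClFO2S.
DoU = (2C + 2 + N − H − X)/2 = (2·4 + 2 + 0 − 2 − 2)/2 = 6/2 = 3.
(Structurally: 1 ring(s) + 2 π bond(s) = 3.)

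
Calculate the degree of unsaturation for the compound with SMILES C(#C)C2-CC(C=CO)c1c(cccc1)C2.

Molecular formula from the SMILES: C14H14O.
DoU = (2C + 2 + N − H − X)/2 = (2·14 + 2 + 0 − 14 − 0)/2 = 16/2 = 8.
(Structurally: 2 ring(s) + 6 π bond(s) = 8.)

8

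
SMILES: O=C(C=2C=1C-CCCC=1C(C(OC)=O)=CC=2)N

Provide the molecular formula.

Heavy atoms from the SMILES: 13 C, 1 N, 3 O.
Implicit hydrogens by atom environment:
  4 × C: 2 H each → 8
  4 × C (aromatic): no H
  3 × O: no H
  2 × C (aromatic): 1 H each → 2
  2 × C: no H
  1 × C: 3 H
  1 × N: 2 H
  Total hydrogens = 15.
Molecular formula: C13H15NO3

C13H15NO3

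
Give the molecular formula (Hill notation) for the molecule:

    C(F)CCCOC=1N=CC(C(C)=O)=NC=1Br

Heavy atoms from the SMILES: 1 Br, 10 C, 1 F, 2 N, 2 O.
Implicit hydrogens by atom environment:
  4 × C: 2 H each → 8
  3 × C (aromatic): no H
  2 × N (aromatic): no H
  2 × O: no H
  1 × Br: no H
  1 × C: 3 H
  1 × C (aromatic): 1 H
  1 × C: no H
  1 × F: no H
  Total hydrogens = 12.
Molecular formula: C10H12BrFN2O2

C10H12BrFN2O2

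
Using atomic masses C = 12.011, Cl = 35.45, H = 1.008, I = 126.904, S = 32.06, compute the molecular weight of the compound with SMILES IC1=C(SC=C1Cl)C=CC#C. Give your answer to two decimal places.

Molecular formula: C8H4ClIS.
M = 8×12.011 + 1×35.45 + 4×1.008 + 1×126.904 + 1×32.06 = 294.53 g/mol.

294.53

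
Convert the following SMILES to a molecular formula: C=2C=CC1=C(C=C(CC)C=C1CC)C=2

Heavy atoms from the SMILES: 14 C.
Implicit hydrogens by atom environment:
  6 × C (aromatic): 1 H each → 6
  4 × C (aromatic): no H
  2 × C: 3 H each → 6
  2 × C: 2 H each → 4
  Total hydrogens = 16.
Molecular formula: C14H16

C14H16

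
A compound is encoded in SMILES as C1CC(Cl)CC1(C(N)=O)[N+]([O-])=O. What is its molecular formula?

Heavy atoms from the SMILES: 6 C, 1 Cl, 2 N, 3 O.
Implicit hydrogens by atom environment:
  3 × C: 2 H each → 6
  2 × C: no H
  2 × O: no H
  1 × C: 1 H
  1 × Cl: no H
  1 × N: 2 H
  1 × N (charge +1): no H
  1 × O (charge -1): no H
  Total hydrogens = 9.
Molecular formula: C6H9ClN2O3

C6H9ClN2O3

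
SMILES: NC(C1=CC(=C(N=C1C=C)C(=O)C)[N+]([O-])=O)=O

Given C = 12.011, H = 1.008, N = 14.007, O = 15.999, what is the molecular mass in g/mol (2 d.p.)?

235.20

Molecular formula: C10H9N3O4.
M = 10×12.011 + 9×1.008 + 3×14.007 + 4×15.999 = 235.20 g/mol.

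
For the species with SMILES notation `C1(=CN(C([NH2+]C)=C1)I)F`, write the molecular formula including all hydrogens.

Heavy atoms from the SMILES: 5 C, 1 F, 1 I, 2 N.
Implicit hydrogens by atom environment:
  2 × C (aromatic): 1 H each → 2
  2 × C (aromatic): no H
  1 × C: 3 H
  1 × F: no H
  1 × I: no H
  1 × N (charge +1): 2 H
  1 × N (aromatic): no H
  Total hydrogens = 7.
Net charge +1.
Molecular formula: C5H7FIN2+

C5H7FIN2+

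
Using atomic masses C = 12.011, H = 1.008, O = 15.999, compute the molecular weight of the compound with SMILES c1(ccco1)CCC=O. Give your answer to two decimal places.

124.14

Molecular formula: C7H8O2.
M = 7×12.011 + 8×1.008 + 2×15.999 = 124.14 g/mol.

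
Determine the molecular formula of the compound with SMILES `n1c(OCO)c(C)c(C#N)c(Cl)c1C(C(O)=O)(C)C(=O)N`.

C12H12ClN3O5

Heavy atoms from the SMILES: 12 C, 1 Cl, 3 N, 5 O.
Implicit hydrogens by atom environment:
  5 × C (aromatic): no H
  4 × C: no H
  3 × O: no H
  2 × C: 3 H each → 6
  2 × O: 1 H each → 2
  1 × C: 2 H
  1 × Cl: no H
  1 × N: 2 H
  1 × N (aromatic): no H
  1 × N: no H
  Total hydrogens = 12.
Molecular formula: C12H12ClN3O5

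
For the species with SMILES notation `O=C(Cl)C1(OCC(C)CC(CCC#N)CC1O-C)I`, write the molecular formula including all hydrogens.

Heavy atoms from the SMILES: 13 C, 1 Cl, 1 I, 1 N, 3 O.
Implicit hydrogens by atom environment:
  5 × C: 2 H each → 10
  3 × C: 1 H each → 3
  3 × C: no H
  3 × O: no H
  2 × C: 3 H each → 6
  1 × Cl: no H
  1 × I: no H
  1 × N: no H
  Total hydrogens = 19.
Molecular formula: C13H19ClINO3

C13H19ClINO3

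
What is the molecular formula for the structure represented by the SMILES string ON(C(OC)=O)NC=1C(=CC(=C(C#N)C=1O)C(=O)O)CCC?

C13H15N3O6

Heavy atoms from the SMILES: 13 C, 3 N, 6 O.
Implicit hydrogens by atom environment:
  5 × C (aromatic): no H
  3 × C: no H
  3 × O: 1 H each → 3
  3 × O: no H
  2 × C: 3 H each → 6
  2 × C: 2 H each → 4
  2 × N: no H
  1 × C (aromatic): 1 H
  1 × N: 1 H
  Total hydrogens = 15.
Molecular formula: C13H15N3O6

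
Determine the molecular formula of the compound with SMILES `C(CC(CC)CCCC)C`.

C10H22

Heavy atoms from the SMILES: 10 C.
Implicit hydrogens by atom environment:
  6 × C: 2 H each → 12
  3 × C: 3 H each → 9
  1 × C: 1 H
  Total hydrogens = 22.
Molecular formula: C10H22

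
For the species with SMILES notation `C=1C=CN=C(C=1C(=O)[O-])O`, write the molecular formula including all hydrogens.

Heavy atoms from the SMILES: 6 C, 1 N, 3 O.
Implicit hydrogens by atom environment:
  3 × C (aromatic): 1 H each → 3
  2 × C (aromatic): no H
  1 × C: no H
  1 × N (aromatic): no H
  1 × O: 1 H
  1 × O: no H
  1 × O (charge -1): no H
  Total hydrogens = 4.
Net charge -1.
Molecular formula: C6H4NO3-

C6H4NO3-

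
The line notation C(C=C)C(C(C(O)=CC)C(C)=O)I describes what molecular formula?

C10H15IO2

Heavy atoms from the SMILES: 10 C, 1 I, 2 O.
Implicit hydrogens by atom environment:
  4 × C: 1 H each → 4
  2 × C: 3 H each → 6
  2 × C: 2 H each → 4
  2 × C: no H
  1 × I: no H
  1 × O: 1 H
  1 × O: no H
  Total hydrogens = 15.
Molecular formula: C10H15IO2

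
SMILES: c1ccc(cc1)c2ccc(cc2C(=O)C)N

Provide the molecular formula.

Heavy atoms from the SMILES: 14 C, 1 N, 1 O.
Implicit hydrogens by atom environment:
  8 × C (aromatic): 1 H each → 8
  4 × C (aromatic): no H
  1 × C: 3 H
  1 × C: no H
  1 × N: 2 H
  1 × O: no H
  Total hydrogens = 13.
Molecular formula: C14H13NO

C14H13NO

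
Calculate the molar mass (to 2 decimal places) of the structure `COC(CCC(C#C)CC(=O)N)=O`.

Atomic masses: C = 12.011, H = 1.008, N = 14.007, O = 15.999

183.21

Molecular formula: C9H13NO3.
M = 9×12.011 + 13×1.008 + 1×14.007 + 3×15.999 = 183.21 g/mol.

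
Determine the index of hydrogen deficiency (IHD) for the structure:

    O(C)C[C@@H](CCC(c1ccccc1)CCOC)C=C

Molecular formula from the SMILES: C17H26O2.
DoU = (2C + 2 + N − H − X)/2 = (2·17 + 2 + 0 − 26 − 0)/2 = 10/2 = 5.
(Structurally: 1 ring(s) + 4 π bond(s) = 5.)

5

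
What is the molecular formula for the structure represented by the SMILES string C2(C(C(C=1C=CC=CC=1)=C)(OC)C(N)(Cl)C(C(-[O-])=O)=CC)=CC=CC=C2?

Heavy atoms from the SMILES: 21 C, 1 Cl, 1 N, 3 O.
Implicit hydrogens by atom environment:
  10 × C (aromatic): 1 H each → 10
  5 × C: no H
  2 × C: 3 H each → 6
  2 × C (aromatic): no H
  2 × O: no H
  1 × C: 2 H
  1 × C: 1 H
  1 × Cl: no H
  1 × N: 2 H
  1 × O (charge -1): no H
  Total hydrogens = 21.
Net charge -1.
Molecular formula: C21H21ClNO3-

C21H21ClNO3-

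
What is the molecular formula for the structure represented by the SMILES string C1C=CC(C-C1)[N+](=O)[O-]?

Heavy atoms from the SMILES: 6 C, 1 N, 2 O.
Implicit hydrogens by atom environment:
  3 × C: 2 H each → 6
  3 × C: 1 H each → 3
  1 × N (charge +1): no H
  1 × O: no H
  1 × O (charge -1): no H
  Total hydrogens = 9.
Molecular formula: C6H9NO2

C6H9NO2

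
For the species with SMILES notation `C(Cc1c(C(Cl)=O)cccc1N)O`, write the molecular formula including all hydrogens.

Heavy atoms from the SMILES: 9 C, 1 Cl, 1 N, 2 O.
Implicit hydrogens by atom environment:
  3 × C (aromatic): 1 H each → 3
  3 × C (aromatic): no H
  2 × C: 2 H each → 4
  1 × C: no H
  1 × Cl: no H
  1 × N: 2 H
  1 × O: 1 H
  1 × O: no H
  Total hydrogens = 10.
Molecular formula: C9H10ClNO2

C9H10ClNO2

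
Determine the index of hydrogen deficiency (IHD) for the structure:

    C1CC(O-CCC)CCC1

1

Molecular formula from the SMILES: C9H18O.
DoU = (2C + 2 + N − H − X)/2 = (2·9 + 2 + 0 − 18 − 0)/2 = 2/2 = 1.
(Structurally: 1 ring(s) + 0 π bond(s) = 1.)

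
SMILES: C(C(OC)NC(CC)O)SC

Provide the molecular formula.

Heavy atoms from the SMILES: 7 C, 1 N, 2 O, 1 S.
Implicit hydrogens by atom environment:
  3 × C: 3 H each → 9
  2 × C: 2 H each → 4
  2 × C: 1 H each → 2
  1 × N: 1 H
  1 × O: 1 H
  1 × O: no H
  1 × S: no H
  Total hydrogens = 17.
Molecular formula: C7H17NO2S

C7H17NO2S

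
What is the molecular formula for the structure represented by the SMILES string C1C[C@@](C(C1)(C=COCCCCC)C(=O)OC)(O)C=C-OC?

C17H28O5

Heavy atoms from the SMILES: 17 C, 5 O.
Implicit hydrogens by atom environment:
  7 × C: 2 H each → 14
  4 × C: 1 H each → 4
  4 × O: no H
  3 × C: 3 H each → 9
  3 × C: no H
  1 × O: 1 H
  Total hydrogens = 28.
Molecular formula: C17H28O5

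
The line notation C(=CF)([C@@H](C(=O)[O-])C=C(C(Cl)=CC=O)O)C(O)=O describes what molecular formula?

C10H7ClFO6-

Heavy atoms from the SMILES: 10 C, 1 Cl, 1 F, 6 O.
Implicit hydrogens by atom environment:
  5 × C: 1 H each → 5
  5 × C: no H
  3 × O: no H
  2 × O: 1 H each → 2
  1 × Cl: no H
  1 × F: no H
  1 × O (charge -1): no H
  Total hydrogens = 7.
Net charge -1.
Molecular formula: C10H7ClFO6-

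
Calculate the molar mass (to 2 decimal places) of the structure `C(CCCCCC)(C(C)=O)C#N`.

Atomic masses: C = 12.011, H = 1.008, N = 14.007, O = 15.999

Molecular formula: C10H17NO.
M = 10×12.011 + 17×1.008 + 1×14.007 + 1×15.999 = 167.25 g/mol.

167.25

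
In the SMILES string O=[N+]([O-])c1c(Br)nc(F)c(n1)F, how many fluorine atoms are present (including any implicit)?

2

The symbol for fluorine appears 2 times in the SMILES.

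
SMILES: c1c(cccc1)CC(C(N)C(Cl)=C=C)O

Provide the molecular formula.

C12H14ClNO

Heavy atoms from the SMILES: 12 C, 1 Cl, 1 N, 1 O.
Implicit hydrogens by atom environment:
  5 × C (aromatic): 1 H each → 5
  2 × C: 2 H each → 4
  2 × C: 1 H each → 2
  2 × C: no H
  1 × C (aromatic): no H
  1 × Cl: no H
  1 × N: 2 H
  1 × O: 1 H
  Total hydrogens = 14.
Molecular formula: C12H14ClNO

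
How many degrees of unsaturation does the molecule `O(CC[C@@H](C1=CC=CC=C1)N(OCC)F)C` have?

4

Molecular formula from the SMILES: C12H18FNO2.
DoU = (2C + 2 + N − H − X)/2 = (2·12 + 2 + 1 − 18 − 1)/2 = 8/2 = 4.
(Structurally: 1 ring(s) + 3 π bond(s) = 4.)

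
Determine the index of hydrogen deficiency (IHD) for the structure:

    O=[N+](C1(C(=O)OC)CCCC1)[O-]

3

Molecular formula from the SMILES: C7H11NO4.
DoU = (2C + 2 + N − H − X)/2 = (2·7 + 2 + 1 − 11 − 0)/2 = 6/2 = 3.
(Structurally: 1 ring(s) + 2 π bond(s) = 3.)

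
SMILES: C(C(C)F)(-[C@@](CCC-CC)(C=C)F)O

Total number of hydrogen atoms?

Hydrogens are implicit in SMILES; fill each atom to its normal valence:
  5 × C: 2 H each → 10
  3 × C: 1 H each → 3
  2 × C: 3 H each → 6
  2 × F: no H
  1 × C: no H
  1 × O: 1 H
  Total hydrogens = 20.

20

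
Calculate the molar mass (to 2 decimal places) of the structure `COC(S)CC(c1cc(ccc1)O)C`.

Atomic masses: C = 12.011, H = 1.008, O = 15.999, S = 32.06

Molecular formula: C11H16O2S.
M = 11×12.011 + 16×1.008 + 2×15.999 + 1×32.06 = 212.31 g/mol.

212.31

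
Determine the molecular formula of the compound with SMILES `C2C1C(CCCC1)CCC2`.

Heavy atoms from the SMILES: 10 C.
Implicit hydrogens by atom environment:
  8 × C: 2 H each → 16
  2 × C: 1 H each → 2
  Total hydrogens = 18.
Molecular formula: C10H18

C10H18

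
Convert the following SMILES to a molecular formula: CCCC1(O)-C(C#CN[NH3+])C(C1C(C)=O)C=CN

Heavy atoms from the SMILES: 13 C, 3 N, 2 O.
Implicit hydrogens by atom environment:
  5 × C: 1 H each → 5
  4 × C: no H
  2 × C: 3 H each → 6
  2 × C: 2 H each → 4
  1 × N (charge +1): 3 H
  1 × N: 2 H
  1 × N: 1 H
  1 × O: 1 H
  1 × O: no H
  Total hydrogens = 22.
Net charge +1.
Molecular formula: C13H22N3O2+

C13H22N3O2+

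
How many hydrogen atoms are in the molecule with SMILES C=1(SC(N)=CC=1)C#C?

Hydrogens are implicit in SMILES; fill each atom to its normal valence:
  2 × C (aromatic): 1 H each → 2
  2 × C (aromatic): no H
  1 × C: 1 H
  1 × C: no H
  1 × N: 2 H
  1 × S (aromatic): no H
  Total hydrogens = 5.

5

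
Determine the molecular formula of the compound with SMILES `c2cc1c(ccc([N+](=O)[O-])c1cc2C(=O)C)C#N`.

Heavy atoms from the SMILES: 13 C, 2 N, 3 O.
Implicit hydrogens by atom environment:
  5 × C (aromatic): 1 H each → 5
  5 × C (aromatic): no H
  2 × C: no H
  2 × O: no H
  1 × C: 3 H
  1 × N: no H
  1 × N (charge +1): no H
  1 × O (charge -1): no H
  Total hydrogens = 8.
Molecular formula: C13H8N2O3

C13H8N2O3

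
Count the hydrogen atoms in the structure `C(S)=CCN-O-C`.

9

Hydrogens are implicit in SMILES; fill each atom to its normal valence:
  2 × C: 1 H each → 2
  1 × C: 3 H
  1 × C: 2 H
  1 × N: 1 H
  1 × O: no H
  1 × S: 1 H
  Total hydrogens = 9.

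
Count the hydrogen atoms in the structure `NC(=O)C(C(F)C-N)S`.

Hydrogens are implicit in SMILES; fill each atom to its normal valence:
  2 × C: 1 H each → 2
  2 × N: 2 H each → 4
  1 × C: 2 H
  1 × C: no H
  1 × F: no H
  1 × O: no H
  1 × S: 1 H
  Total hydrogens = 9.

9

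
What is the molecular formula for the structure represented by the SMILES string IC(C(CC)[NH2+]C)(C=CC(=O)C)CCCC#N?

C13H22IN2O+

Heavy atoms from the SMILES: 13 C, 1 I, 2 N, 1 O.
Implicit hydrogens by atom environment:
  4 × C: 2 H each → 8
  3 × C: 3 H each → 9
  3 × C: 1 H each → 3
  3 × C: no H
  1 × I: no H
  1 × N (charge +1): 2 H
  1 × N: no H
  1 × O: no H
  Total hydrogens = 22.
Net charge +1.
Molecular formula: C13H22IN2O+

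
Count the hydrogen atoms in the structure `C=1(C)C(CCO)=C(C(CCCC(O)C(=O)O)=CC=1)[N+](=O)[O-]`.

Hydrogens are implicit in SMILES; fill each atom to its normal valence:
  5 × C: 2 H each → 10
  4 × C (aromatic): no H
  3 × O: 1 H each → 3
  2 × C (aromatic): 1 H each → 2
  2 × O: no H
  1 × C: 3 H
  1 × C: 1 H
  1 × C: no H
  1 × N (charge +1): no H
  1 × O (charge -1): no H
  Total hydrogens = 19.

19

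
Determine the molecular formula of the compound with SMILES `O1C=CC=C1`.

C4H4O

Heavy atoms from the SMILES: 4 C, 1 O.
Implicit hydrogens by atom environment:
  4 × C (aromatic): 1 H each → 4
  1 × O (aromatic): no H
  Total hydrogens = 4.
Molecular formula: C4H4O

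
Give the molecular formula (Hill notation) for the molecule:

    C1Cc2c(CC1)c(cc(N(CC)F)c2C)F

C13H17F2N

Heavy atoms from the SMILES: 13 C, 2 F, 1 N.
Implicit hydrogens by atom environment:
  5 × C: 2 H each → 10
  5 × C (aromatic): no H
  2 × C: 3 H each → 6
  2 × F: no H
  1 × C (aromatic): 1 H
  1 × N: no H
  Total hydrogens = 17.
Molecular formula: C13H17F2N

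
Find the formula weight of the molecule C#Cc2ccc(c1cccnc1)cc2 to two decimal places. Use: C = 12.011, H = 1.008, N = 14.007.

179.22

Molecular formula: C13H9N.
M = 13×12.011 + 9×1.008 + 1×14.007 = 179.22 g/mol.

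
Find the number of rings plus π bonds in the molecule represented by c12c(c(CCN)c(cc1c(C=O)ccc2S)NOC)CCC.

Molecular formula from the SMILES: C17H22N2O2S.
DoU = (2C + 2 + N − H − X)/2 = (2·17 + 2 + 2 − 22 − 0)/2 = 16/2 = 8.
(Structurally: 2 ring(s) + 6 π bond(s) = 8.)

8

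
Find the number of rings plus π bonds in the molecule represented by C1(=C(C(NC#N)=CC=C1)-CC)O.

6

Molecular formula from the SMILES: C9H10N2O.
DoU = (2C + 2 + N − H − X)/2 = (2·9 + 2 + 2 − 10 − 0)/2 = 12/2 = 6.
(Structurally: 1 ring(s) + 5 π bond(s) = 6.)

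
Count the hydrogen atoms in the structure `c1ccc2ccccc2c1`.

Hydrogens are implicit in SMILES; fill each atom to its normal valence:
  8 × C (aromatic): 1 H each → 8
  2 × C (aromatic): no H
  Total hydrogens = 8.

8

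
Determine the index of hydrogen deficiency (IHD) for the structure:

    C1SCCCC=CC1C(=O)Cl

3

Molecular formula from the SMILES: C8H11ClOS.
DoU = (2C + 2 + N − H − X)/2 = (2·8 + 2 + 0 − 11 − 1)/2 = 6/2 = 3.
(Structurally: 1 ring(s) + 2 π bond(s) = 3.)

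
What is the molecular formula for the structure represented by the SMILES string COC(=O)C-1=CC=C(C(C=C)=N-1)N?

Heavy atoms from the SMILES: 9 C, 2 N, 2 O.
Implicit hydrogens by atom environment:
  3 × C (aromatic): no H
  2 × C (aromatic): 1 H each → 2
  2 × O: no H
  1 × C: 3 H
  1 × C: 2 H
  1 × C: 1 H
  1 × C: no H
  1 × N: 2 H
  1 × N (aromatic): no H
  Total hydrogens = 10.
Molecular formula: C9H10N2O2

C9H10N2O2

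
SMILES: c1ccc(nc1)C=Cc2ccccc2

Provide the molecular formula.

Heavy atoms from the SMILES: 13 C, 1 N.
Implicit hydrogens by atom environment:
  9 × C (aromatic): 1 H each → 9
  2 × C: 1 H each → 2
  2 × C (aromatic): no H
  1 × N (aromatic): no H
  Total hydrogens = 11.
Molecular formula: C13H11N

C13H11N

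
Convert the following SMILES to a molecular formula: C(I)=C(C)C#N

C4H4IN

Heavy atoms from the SMILES: 4 C, 1 I, 1 N.
Implicit hydrogens by atom environment:
  2 × C: no H
  1 × C: 3 H
  1 × C: 1 H
  1 × I: no H
  1 × N: no H
  Total hydrogens = 4.
Molecular formula: C4H4IN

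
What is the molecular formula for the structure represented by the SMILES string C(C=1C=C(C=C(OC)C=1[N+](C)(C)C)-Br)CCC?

C14H23BrNO+

Heavy atoms from the SMILES: 1 Br, 14 C, 1 N, 1 O.
Implicit hydrogens by atom environment:
  5 × C: 3 H each → 15
  4 × C (aromatic): no H
  3 × C: 2 H each → 6
  2 × C (aromatic): 1 H each → 2
  1 × Br: no H
  1 × N (charge +1): no H
  1 × O: no H
  Total hydrogens = 23.
Net charge +1.
Molecular formula: C14H23BrNO+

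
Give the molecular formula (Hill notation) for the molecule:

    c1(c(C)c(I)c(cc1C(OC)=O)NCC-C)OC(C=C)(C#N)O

Heavy atoms from the SMILES: 16 C, 1 I, 2 N, 4 O.
Implicit hydrogens by atom environment:
  5 × C (aromatic): no H
  3 × C: 3 H each → 9
  3 × C: 2 H each → 6
  3 × C: no H
  3 × O: no H
  1 × C (aromatic): 1 H
  1 × C: 1 H
  1 × I: no H
  1 × N: 1 H
  1 × N: no H
  1 × O: 1 H
  Total hydrogens = 19.
Molecular formula: C16H19IN2O4

C16H19IN2O4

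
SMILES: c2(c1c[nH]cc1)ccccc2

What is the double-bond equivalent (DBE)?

7

Molecular formula from the SMILES: C10H9N.
DoU = (2C + 2 + N − H − X)/2 = (2·10 + 2 + 1 − 9 − 0)/2 = 14/2 = 7.
(Structurally: 2 ring(s) + 5 π bond(s) = 7.)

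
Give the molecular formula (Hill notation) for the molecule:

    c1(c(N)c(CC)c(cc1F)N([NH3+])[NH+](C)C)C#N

Heavy atoms from the SMILES: 11 C, 1 F, 5 N.
Implicit hydrogens by atom environment:
  5 × C (aromatic): no H
  3 × C: 3 H each → 9
  2 × N: no H
  1 × C: 2 H
  1 × C (aromatic): 1 H
  1 × C: no H
  1 × F: no H
  1 × N (charge +1): 3 H
  1 × N: 2 H
  1 × N (charge +1): 1 H
  Total hydrogens = 18.
Net charge +2.
Molecular formula: [C11H18FN5]2+

[C11H18FN5]2+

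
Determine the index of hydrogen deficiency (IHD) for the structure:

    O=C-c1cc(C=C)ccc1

6

Molecular formula from the SMILES: C9H8O.
DoU = (2C + 2 + N − H − X)/2 = (2·9 + 2 + 0 − 8 − 0)/2 = 12/2 = 6.
(Structurally: 1 ring(s) + 5 π bond(s) = 6.)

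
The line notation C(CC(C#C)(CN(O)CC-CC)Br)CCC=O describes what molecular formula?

C13H22BrNO2

Heavy atoms from the SMILES: 1 Br, 13 C, 1 N, 2 O.
Implicit hydrogens by atom environment:
  8 × C: 2 H each → 16
  2 × C: 1 H each → 2
  2 × C: no H
  1 × Br: no H
  1 × C: 3 H
  1 × N: no H
  1 × O: 1 H
  1 × O: no H
  Total hydrogens = 22.
Molecular formula: C13H22BrNO2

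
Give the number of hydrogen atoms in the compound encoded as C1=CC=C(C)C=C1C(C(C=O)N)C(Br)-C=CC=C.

Hydrogens are implicit in SMILES; fill each atom to its normal valence:
  7 × C: 1 H each → 7
  4 × C (aromatic): 1 H each → 4
  2 × C (aromatic): no H
  1 × Br: no H
  1 × C: 3 H
  1 × C: 2 H
  1 × N: 2 H
  1 × O: no H
  Total hydrogens = 18.

18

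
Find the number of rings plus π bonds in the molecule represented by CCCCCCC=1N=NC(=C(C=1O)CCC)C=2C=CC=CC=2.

8

Molecular formula from the SMILES: C19H26N2O.
DoU = (2C + 2 + N − H − X)/2 = (2·19 + 2 + 2 − 26 − 0)/2 = 16/2 = 8.
(Structurally: 2 ring(s) + 6 π bond(s) = 8.)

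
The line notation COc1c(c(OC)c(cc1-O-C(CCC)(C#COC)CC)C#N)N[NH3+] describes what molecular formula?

Heavy atoms from the SMILES: 18 C, 3 N, 4 O.
Implicit hydrogens by atom environment:
  5 × C: 3 H each → 15
  5 × C (aromatic): no H
  4 × C: no H
  4 × O: no H
  3 × C: 2 H each → 6
  1 × C (aromatic): 1 H
  1 × N (charge +1): 3 H
  1 × N: 1 H
  1 × N: no H
  Total hydrogens = 26.
Net charge +1.
Molecular formula: C18H26N3O4+

C18H26N3O4+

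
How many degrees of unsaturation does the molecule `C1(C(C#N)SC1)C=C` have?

4

Molecular formula from the SMILES: C6H7NS.
DoU = (2C + 2 + N − H − X)/2 = (2·6 + 2 + 1 − 7 − 0)/2 = 8/2 = 4.
(Structurally: 1 ring(s) + 3 π bond(s) = 4.)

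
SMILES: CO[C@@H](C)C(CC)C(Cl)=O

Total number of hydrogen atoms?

13

Hydrogens are implicit in SMILES; fill each atom to its normal valence:
  3 × C: 3 H each → 9
  2 × C: 1 H each → 2
  2 × O: no H
  1 × C: 2 H
  1 × C: no H
  1 × Cl: no H
  Total hydrogens = 13.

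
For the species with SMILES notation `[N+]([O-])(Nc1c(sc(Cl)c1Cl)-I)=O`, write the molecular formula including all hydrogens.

Heavy atoms from the SMILES: 4 C, 2 Cl, 1 I, 2 N, 2 O, 1 S.
Implicit hydrogens by atom environment:
  4 × C (aromatic): no H
  2 × Cl: no H
  1 × I: no H
  1 × N: 1 H
  1 × N (charge +1): no H
  1 × O: no H
  1 × O (charge -1): no H
  1 × S (aromatic): no H
  Total hydrogens = 1.
Molecular formula: C4HCl2IN2O2S

C4HCl2IN2O2S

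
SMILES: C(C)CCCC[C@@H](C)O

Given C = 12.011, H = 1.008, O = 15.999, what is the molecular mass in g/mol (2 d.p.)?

Molecular formula: C8H18O.
M = 8×12.011 + 18×1.008 + 1×15.999 = 130.23 g/mol.

130.23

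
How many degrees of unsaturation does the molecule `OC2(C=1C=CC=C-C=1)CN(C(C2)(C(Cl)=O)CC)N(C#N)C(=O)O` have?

9

Molecular formula from the SMILES: C15H16ClN3O4.
DoU = (2C + 2 + N − H − X)/2 = (2·15 + 2 + 3 − 16 − 1)/2 = 18/2 = 9.
(Structurally: 2 ring(s) + 7 π bond(s) = 9.)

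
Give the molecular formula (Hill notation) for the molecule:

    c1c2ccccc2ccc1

Heavy atoms from the SMILES: 10 C.
Implicit hydrogens by atom environment:
  8 × C (aromatic): 1 H each → 8
  2 × C (aromatic): no H
  Total hydrogens = 8.
Molecular formula: C10H8

C10H8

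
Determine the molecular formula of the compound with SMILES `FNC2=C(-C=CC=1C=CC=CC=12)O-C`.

C11H10FNO

Heavy atoms from the SMILES: 11 C, 1 F, 1 N, 1 O.
Implicit hydrogens by atom environment:
  6 × C (aromatic): 1 H each → 6
  4 × C (aromatic): no H
  1 × C: 3 H
  1 × F: no H
  1 × N: 1 H
  1 × O: no H
  Total hydrogens = 10.
Molecular formula: C11H10FNO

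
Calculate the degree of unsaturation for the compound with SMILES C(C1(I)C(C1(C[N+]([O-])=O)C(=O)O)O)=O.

4

Molecular formula from the SMILES: C6H6INO6.
DoU = (2C + 2 + N − H − X)/2 = (2·6 + 2 + 1 − 6 − 1)/2 = 8/2 = 4.
(Structurally: 1 ring(s) + 3 π bond(s) = 4.)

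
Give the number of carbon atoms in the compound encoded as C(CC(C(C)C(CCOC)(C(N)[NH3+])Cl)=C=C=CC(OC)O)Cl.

The symbol for carbon appears 15 times in the SMILES. (Cl is a single chlorine, not C + l.)

15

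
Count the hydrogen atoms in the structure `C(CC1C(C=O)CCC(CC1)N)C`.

21

Hydrogens are implicit in SMILES; fill each atom to its normal valence:
  6 × C: 2 H each → 12
  4 × C: 1 H each → 4
  1 × C: 3 H
  1 × N: 2 H
  1 × O: no H
  Total hydrogens = 21.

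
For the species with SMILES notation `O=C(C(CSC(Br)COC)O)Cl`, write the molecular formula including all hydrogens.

C6H10BrClO3S

Heavy atoms from the SMILES: 1 Br, 6 C, 1 Cl, 3 O, 1 S.
Implicit hydrogens by atom environment:
  2 × C: 2 H each → 4
  2 × C: 1 H each → 2
  2 × O: no H
  1 × Br: no H
  1 × C: 3 H
  1 × C: no H
  1 × Cl: no H
  1 × O: 1 H
  1 × S: no H
  Total hydrogens = 10.
Molecular formula: C6H10BrClO3S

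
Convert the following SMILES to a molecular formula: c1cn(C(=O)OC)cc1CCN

Heavy atoms from the SMILES: 8 C, 2 N, 2 O.
Implicit hydrogens by atom environment:
  3 × C (aromatic): 1 H each → 3
  2 × C: 2 H each → 4
  2 × O: no H
  1 × C: 3 H
  1 × C (aromatic): no H
  1 × C: no H
  1 × N: 2 H
  1 × N (aromatic): no H
  Total hydrogens = 12.
Molecular formula: C8H12N2O2

C8H12N2O2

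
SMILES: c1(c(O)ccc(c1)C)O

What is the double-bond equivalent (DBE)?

4

Molecular formula from the SMILES: C7H8O2.
DoU = (2C + 2 + N − H − X)/2 = (2·7 + 2 + 0 − 8 − 0)/2 = 8/2 = 4.
(Structurally: 1 ring(s) + 3 π bond(s) = 4.)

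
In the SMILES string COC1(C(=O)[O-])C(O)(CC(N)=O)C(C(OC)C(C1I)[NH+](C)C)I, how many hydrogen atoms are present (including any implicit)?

22

Hydrogens are implicit in SMILES; fill each atom to its normal valence:
  4 × C: 3 H each → 12
  4 × C: 1 H each → 4
  4 × C: no H
  4 × O: no H
  2 × I: no H
  1 × C: 2 H
  1 × N: 2 H
  1 × N (charge +1): 1 H
  1 × O: 1 H
  1 × O (charge -1): no H
  Total hydrogens = 22.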